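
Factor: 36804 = 2^2*3^1 * 3067^1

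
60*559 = 33540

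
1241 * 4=4964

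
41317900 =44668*925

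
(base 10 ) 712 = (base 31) MU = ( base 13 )42A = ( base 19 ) 1i9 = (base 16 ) 2c8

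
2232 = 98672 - 96440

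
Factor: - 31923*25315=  - 808130745 = -3^2*5^1* 61^1*83^1*3547^1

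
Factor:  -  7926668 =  - 2^2* 1981667^1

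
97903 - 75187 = 22716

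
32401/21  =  1542+19/21 =1542.90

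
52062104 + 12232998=64295102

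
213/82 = 213/82 = 2.60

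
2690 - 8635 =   -  5945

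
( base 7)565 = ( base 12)204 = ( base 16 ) 124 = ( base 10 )292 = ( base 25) BH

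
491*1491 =732081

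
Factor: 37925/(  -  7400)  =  -41/8=- 2^ ( - 3 )*41^1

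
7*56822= 397754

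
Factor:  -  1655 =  - 5^1*331^1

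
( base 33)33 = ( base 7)204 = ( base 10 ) 102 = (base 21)4I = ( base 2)1100110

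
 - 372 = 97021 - 97393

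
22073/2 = 11036  +  1/2  =  11036.50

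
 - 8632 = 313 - 8945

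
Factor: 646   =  2^1*17^1*19^1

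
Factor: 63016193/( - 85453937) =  - 3061^(-1 )*27917^(-1 )*63016193^1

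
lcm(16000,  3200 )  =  16000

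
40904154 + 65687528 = 106591682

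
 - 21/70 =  - 1 + 7/10 = - 0.30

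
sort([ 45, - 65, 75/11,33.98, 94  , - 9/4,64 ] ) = [ - 65, - 9/4,75/11,33.98 , 45 , 64 , 94]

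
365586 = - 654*( - 559) 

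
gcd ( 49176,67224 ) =24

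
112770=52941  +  59829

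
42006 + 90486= 132492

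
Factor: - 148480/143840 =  - 2^5*31^(-1 )= -32/31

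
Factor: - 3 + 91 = 88= 2^3 * 11^1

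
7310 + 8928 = 16238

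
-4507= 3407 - 7914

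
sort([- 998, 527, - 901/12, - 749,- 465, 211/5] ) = [-998, - 749, - 465, - 901/12,211/5,527]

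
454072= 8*56759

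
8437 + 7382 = 15819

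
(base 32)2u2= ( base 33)2p7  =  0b101111000010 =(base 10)3010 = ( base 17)a71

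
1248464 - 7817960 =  - 6569496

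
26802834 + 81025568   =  107828402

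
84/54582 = 14/9097 = 0.00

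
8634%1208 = 178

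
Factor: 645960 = 2^3*3^1 * 5^1*7^1*769^1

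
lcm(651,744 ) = 5208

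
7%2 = 1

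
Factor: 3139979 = 3139979^1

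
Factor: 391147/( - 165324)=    - 2^(-2)*3^ ( - 1 )*23^ (- 1)*653^1 = - 653/276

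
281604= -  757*( - 372) 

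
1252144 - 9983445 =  - 8731301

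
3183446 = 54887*58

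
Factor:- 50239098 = -2^1*3^2*7^1*13^1*30671^1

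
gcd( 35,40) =5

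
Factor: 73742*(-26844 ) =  - 1979530248 =-2^3*3^1*2237^1*36871^1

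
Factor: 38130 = 2^1*3^1*5^1*31^1*41^1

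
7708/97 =79 + 45/97  =  79.46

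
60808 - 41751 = 19057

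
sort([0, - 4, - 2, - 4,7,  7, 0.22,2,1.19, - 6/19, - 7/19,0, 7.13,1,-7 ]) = [ - 7, - 4, - 4 ,  -  2, - 7/19, - 6/19,0,0, 0.22 , 1,1.19,  2,7,7,7.13]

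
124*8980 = 1113520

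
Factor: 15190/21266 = 5/7 = 5^1*7^( - 1) 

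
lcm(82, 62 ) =2542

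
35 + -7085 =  - 7050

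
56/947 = 56/947 = 0.06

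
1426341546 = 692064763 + 734276783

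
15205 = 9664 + 5541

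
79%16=15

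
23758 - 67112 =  -43354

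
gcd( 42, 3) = 3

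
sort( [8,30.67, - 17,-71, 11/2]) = [-71,-17, 11/2,  8 , 30.67 ]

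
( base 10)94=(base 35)2o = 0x5E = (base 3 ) 10111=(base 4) 1132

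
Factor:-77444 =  - 2^2* 19^1*1019^1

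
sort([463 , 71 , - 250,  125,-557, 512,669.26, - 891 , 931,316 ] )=[ - 891, - 557, - 250, 71,125, 316,463, 512 , 669.26, 931 ] 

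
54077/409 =132+89/409 = 132.22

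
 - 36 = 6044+  -  6080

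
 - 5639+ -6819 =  - 12458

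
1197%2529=1197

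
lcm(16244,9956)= 308636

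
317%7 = 2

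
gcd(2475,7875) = 225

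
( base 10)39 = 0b100111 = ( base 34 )15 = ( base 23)1g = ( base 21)1i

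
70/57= 1+13/57 = 1.23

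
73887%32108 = 9671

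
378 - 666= -288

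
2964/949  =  228/73= 3.12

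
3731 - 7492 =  - 3761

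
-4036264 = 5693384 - 9729648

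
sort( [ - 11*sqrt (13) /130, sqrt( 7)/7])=[  -  11* sqrt( 13)/130,sqrt ( 7)/7]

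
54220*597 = 32369340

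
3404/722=4 + 258/361 = 4.71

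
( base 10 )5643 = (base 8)13013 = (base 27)7k0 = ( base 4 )1120023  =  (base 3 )21202000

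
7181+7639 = 14820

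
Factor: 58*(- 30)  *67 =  - 2^2 * 3^1*5^1*29^1 * 67^1 = -  116580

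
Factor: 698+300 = 2^1*499^1 = 998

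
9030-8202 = 828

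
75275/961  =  75275/961  =  78.33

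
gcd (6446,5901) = 1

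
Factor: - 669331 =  -13^1*51487^1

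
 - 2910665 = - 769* 3785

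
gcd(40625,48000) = 125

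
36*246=8856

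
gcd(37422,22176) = 1386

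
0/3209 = 0 = 0.00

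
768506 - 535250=233256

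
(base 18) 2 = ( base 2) 10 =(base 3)2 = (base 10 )2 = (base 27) 2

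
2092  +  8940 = 11032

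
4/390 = 2/195 = 0.01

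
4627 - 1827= 2800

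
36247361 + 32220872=68468233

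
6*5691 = 34146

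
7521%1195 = 351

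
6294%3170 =3124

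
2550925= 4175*611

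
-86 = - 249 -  - 163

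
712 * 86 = 61232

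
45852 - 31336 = 14516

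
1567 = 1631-64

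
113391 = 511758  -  398367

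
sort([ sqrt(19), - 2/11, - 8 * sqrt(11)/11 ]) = [ - 8*sqrt( 11 ) /11, - 2/11,sqrt(19)]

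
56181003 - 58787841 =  - 2606838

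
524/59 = 524/59 = 8.88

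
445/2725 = 89/545 = 0.16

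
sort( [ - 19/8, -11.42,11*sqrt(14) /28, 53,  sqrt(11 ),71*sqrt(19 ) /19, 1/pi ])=[ - 11.42, - 19/8, 1/pi, 11*sqrt(14 ) /28, sqrt( 11),71*sqrt( 19)/19, 53]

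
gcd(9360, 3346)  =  2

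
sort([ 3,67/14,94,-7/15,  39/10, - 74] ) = [ - 74, - 7/15, 3,39/10,67/14,94] 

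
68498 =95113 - 26615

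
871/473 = 1 + 398/473= 1.84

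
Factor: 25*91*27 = 3^3*5^2  *  7^1*13^1 = 61425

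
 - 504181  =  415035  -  919216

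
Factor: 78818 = 2^1*39409^1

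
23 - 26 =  - 3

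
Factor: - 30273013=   -  29^1*1043897^1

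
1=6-5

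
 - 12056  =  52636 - 64692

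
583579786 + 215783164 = 799362950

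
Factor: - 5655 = -3^1*5^1*13^1*29^1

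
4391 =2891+1500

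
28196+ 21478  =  49674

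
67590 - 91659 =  - 24069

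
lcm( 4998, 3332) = 9996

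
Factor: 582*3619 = 2^1 * 3^1 * 7^1*11^1 * 47^1 *97^1 = 2106258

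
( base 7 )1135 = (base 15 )1cd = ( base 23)I4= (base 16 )1a2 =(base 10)418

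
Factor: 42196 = 2^2*7^1 * 11^1*137^1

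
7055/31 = 227 + 18/31= 227.58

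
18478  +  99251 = 117729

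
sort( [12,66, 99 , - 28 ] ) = [-28, 12 , 66,99 ] 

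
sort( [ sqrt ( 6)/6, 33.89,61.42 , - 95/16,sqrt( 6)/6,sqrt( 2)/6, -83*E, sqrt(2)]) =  [ - 83 *E,-95/16,sqrt( 2 )/6, sqrt( 6 ) /6 , sqrt ( 6)/6, sqrt(2), 33.89, 61.42 ] 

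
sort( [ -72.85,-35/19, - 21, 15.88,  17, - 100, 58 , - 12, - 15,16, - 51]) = [ - 100,-72.85, - 51, - 21,-15,-12,  -  35/19, 15.88,16, 17, 58 ] 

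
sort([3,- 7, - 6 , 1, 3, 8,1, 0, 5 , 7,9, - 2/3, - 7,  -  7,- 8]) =[ - 8, - 7, - 7, - 7, - 6, - 2/3,0,1, 1,3, 3, 5,7, 8, 9]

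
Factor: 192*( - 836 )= - 160512= - 2^8 * 3^1*11^1 * 19^1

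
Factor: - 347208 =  - 2^3*3^1*17^1*23^1*37^1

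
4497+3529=8026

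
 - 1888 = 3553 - 5441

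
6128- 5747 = 381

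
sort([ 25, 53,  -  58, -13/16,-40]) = [ - 58,-40,-13/16, 25 , 53]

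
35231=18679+16552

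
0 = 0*883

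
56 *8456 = 473536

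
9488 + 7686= 17174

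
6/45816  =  1/7636= 0.00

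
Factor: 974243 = 617^1 *1579^1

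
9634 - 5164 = 4470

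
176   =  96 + 80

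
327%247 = 80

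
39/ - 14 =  - 39/14 = -2.79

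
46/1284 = 23/642 = 0.04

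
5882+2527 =8409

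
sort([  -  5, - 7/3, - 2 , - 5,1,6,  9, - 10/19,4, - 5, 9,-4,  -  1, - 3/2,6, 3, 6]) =[ - 5, - 5,- 5, - 4, -7/3,-2 , - 3/2,- 1, - 10/19, 1,3, 4,6,6,6, 9,9]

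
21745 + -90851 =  - 69106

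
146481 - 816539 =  - 670058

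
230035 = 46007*5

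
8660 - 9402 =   -  742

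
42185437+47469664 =89655101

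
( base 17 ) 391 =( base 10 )1021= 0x3FD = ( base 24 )1ID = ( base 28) 18D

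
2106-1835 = 271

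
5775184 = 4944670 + 830514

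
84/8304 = 7/692 = 0.01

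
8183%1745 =1203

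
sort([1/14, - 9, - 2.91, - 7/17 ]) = [ - 9,  -  2.91, - 7/17, 1/14]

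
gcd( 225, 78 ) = 3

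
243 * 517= 125631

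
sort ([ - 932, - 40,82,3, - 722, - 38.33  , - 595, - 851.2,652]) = [ - 932, - 851.2, - 722,-595, - 40, -38.33,  3,82,652 ]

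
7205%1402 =195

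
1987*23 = 45701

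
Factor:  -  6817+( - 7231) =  - 14048 = -  2^5*439^1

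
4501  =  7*643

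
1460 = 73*20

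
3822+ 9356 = 13178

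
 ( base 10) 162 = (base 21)7F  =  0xa2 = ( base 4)2202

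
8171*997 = 8146487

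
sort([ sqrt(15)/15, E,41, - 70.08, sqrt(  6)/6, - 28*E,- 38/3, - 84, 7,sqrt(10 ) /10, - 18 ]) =[ - 84, - 28 *E,  -  70.08, - 18,-38/3 , sqrt(15 )/15,sqrt(10 )/10, sqrt(6)/6,E,7,41 ] 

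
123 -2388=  - 2265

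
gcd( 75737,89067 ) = 1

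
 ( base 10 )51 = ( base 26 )1p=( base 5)201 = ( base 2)110011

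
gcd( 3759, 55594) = 7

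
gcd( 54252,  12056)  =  6028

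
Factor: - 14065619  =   - 3467^1 * 4057^1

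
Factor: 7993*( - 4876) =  - 2^2*23^1 * 53^1*7993^1 = - 38973868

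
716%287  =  142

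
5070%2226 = 618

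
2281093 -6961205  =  -4680112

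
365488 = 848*431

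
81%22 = 15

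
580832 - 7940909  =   - 7360077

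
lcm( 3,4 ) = 12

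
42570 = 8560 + 34010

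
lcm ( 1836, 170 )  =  9180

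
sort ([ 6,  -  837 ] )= [ - 837 , 6]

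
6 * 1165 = 6990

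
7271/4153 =7271/4153  =  1.75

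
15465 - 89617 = -74152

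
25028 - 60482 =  - 35454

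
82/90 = 41/45 = 0.91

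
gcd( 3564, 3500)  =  4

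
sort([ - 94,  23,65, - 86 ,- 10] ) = [-94, - 86, - 10,23,65 ] 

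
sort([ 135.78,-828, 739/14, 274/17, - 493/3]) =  [ - 828,-493/3, 274/17, 739/14, 135.78] 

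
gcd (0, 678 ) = 678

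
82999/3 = 82999/3 = 27666.33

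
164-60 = 104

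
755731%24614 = 17311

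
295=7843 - 7548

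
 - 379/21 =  - 19  +  20/21 = -18.05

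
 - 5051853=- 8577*589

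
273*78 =21294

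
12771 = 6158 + 6613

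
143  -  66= 77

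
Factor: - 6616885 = -5^1*11^2*10937^1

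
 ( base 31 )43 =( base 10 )127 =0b1111111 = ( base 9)151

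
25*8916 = 222900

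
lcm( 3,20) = 60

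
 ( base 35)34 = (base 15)74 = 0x6d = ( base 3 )11001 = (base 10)109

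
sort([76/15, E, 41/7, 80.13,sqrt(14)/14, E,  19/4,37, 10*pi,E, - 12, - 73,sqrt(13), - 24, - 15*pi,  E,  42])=[ - 73, - 15*pi, - 24, - 12, sqrt(14) /14, E, E,E, E,sqrt(13 ),19/4, 76/15, 41/7, 10 * pi, 37,42, 80.13]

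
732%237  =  21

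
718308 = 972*739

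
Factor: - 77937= - 3^1*83^1*313^1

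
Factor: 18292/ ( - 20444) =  - 17^1*19^( - 1) = -  17/19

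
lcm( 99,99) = 99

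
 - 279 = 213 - 492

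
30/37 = 30/37 = 0.81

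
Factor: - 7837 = -17^1*461^1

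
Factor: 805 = 5^1*7^1*23^1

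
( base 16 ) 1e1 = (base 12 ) 341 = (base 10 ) 481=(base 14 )265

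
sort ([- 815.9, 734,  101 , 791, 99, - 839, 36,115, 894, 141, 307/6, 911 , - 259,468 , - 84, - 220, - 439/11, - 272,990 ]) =[ - 839 , - 815.9, - 272, - 259  , - 220,  -  84 , -439/11, 36 , 307/6,99,101,115, 141,468, 734,791 , 894 , 911,  990 ] 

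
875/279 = 875/279= 3.14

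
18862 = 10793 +8069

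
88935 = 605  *147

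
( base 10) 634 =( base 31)ke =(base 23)14D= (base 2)1001111010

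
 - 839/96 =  - 9  +  25/96 = - 8.74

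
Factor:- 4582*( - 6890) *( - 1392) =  - 2^6*3^1*5^1*13^1 * 29^2*53^1*79^1 = - 43945412160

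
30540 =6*5090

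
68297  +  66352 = 134649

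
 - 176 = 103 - 279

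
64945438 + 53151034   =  118096472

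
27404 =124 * 221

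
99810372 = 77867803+21942569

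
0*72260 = 0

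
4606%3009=1597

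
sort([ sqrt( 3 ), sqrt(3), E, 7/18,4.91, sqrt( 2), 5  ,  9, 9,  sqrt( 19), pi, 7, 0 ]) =[ 0 , 7/18,  sqrt( 2 ),sqrt(3), sqrt( 3 ), E , pi , sqrt( 19 ),4.91, 5, 7,9, 9]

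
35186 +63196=98382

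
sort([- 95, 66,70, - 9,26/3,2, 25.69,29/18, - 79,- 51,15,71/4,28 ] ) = [-95,-79, - 51, - 9,29/18,2,26/3,15,71/4, 25.69,  28,66,70 ] 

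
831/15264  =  277/5088 = 0.05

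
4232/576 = 529/72 = 7.35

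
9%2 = 1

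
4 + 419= 423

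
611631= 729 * 839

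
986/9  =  109 + 5/9 = 109.56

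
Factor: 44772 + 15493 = 60265 = 5^1*17^1*709^1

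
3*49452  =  148356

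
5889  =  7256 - 1367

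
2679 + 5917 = 8596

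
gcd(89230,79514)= 2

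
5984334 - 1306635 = 4677699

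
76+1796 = 1872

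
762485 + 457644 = 1220129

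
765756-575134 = 190622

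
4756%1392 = 580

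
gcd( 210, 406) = 14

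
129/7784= 129/7784 =0.02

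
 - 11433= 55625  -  67058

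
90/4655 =18/931 = 0.02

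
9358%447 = 418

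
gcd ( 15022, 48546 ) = 58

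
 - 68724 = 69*( - 996 ) 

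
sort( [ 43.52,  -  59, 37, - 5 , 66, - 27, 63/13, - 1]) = [-59, -27,-5, - 1, 63/13,37,43.52, 66 ] 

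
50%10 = 0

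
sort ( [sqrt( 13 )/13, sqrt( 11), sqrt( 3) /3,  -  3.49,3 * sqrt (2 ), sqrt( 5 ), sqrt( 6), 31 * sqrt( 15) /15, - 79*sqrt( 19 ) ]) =[ - 79*sqrt( 19 ), - 3.49,sqrt( 13)/13, sqrt( 3 ) /3, sqrt( 5),sqrt( 6) , sqrt( 11), 3*sqrt( 2),31*sqrt( 15)/15 ] 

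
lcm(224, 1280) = 8960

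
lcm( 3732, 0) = 0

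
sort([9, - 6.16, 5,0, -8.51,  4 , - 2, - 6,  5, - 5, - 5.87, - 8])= [ - 8.51 , - 8, - 6.16, - 6, - 5.87, - 5,-2,  0,  4,5,5, 9]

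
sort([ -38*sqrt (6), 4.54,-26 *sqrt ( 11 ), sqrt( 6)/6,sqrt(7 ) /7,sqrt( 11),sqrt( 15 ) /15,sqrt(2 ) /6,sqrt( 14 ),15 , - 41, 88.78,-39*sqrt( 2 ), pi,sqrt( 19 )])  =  [  -  38*sqrt(6) ,-26*sqrt ( 11 ),  -  39 *sqrt( 2 ),-41,  sqrt(2) /6,sqrt(15)/15,sqrt(7 ) /7, sqrt(6 )/6, pi,  sqrt(11 ),sqrt(14), sqrt(19 ), 4.54, 15,  88.78]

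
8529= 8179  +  350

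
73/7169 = 73/7169 = 0.01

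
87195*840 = 73243800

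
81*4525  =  366525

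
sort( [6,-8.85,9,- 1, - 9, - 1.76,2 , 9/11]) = [ - 9, - 8.85, -1.76,  -  1, 9/11, 2, 6, 9]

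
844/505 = 1 + 339/505 = 1.67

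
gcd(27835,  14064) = 293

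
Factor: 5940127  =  31^1*89^1*2153^1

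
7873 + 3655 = 11528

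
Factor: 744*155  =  115320 = 2^3*3^1*5^1*31^2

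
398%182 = 34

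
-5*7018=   -  35090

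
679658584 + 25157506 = 704816090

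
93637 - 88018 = 5619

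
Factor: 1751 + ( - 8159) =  - 6408 = -  2^3*3^2*89^1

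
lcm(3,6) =6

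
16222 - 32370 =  - 16148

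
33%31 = 2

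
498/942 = 83/157=0.53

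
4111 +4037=8148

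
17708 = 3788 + 13920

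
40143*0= 0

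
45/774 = 5/86 = 0.06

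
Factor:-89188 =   -  2^2*11^1*2027^1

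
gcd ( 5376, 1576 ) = 8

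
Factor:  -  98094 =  - 2^1*3^1*16349^1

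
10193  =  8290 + 1903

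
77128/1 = 77128= 77128.00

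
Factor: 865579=11^1 *13^1*6053^1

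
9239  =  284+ 8955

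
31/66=31/66  =  0.47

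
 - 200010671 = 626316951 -826327622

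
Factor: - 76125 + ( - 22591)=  - 98716  =  -  2^2*23^1 * 29^1*37^1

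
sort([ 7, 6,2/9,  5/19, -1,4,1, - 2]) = [ - 2 , - 1,2/9 , 5/19, 1,4,6, 7]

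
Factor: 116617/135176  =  421/488 = 2^( - 3 ) * 61^(-1 )*421^1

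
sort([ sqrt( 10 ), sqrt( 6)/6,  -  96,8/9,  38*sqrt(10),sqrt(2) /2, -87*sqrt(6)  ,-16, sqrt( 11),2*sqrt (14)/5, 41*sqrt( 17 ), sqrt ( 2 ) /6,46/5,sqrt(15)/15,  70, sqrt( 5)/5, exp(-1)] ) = [-87* sqrt(6 ), - 96,-16 , sqrt( 2) /6, sqrt( 15)/15,exp( - 1), sqrt(6 ) /6, sqrt ( 5 )/5,sqrt( 2)/2,8/9,  2*sqrt( 14 ) /5,sqrt( 10 ),  sqrt( 11),  46/5,70,38*sqrt( 10 ), 41*sqrt(17 )] 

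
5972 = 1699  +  4273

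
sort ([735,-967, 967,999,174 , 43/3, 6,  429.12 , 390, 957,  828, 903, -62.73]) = [ - 967, - 62.73,6, 43/3,174,390,429.12 , 735, 828, 903,957, 967, 999 ]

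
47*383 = 18001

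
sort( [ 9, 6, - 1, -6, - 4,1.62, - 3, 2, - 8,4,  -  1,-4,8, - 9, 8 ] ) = [-9, - 8, - 6, - 4, - 4, - 3, - 1 , - 1,1.62,  2, 4, 6, 8,8,9 ]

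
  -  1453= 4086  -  5539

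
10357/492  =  10357/492 = 21.05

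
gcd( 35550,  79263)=9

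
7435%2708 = 2019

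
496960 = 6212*80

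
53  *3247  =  172091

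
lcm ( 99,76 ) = 7524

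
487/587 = 487/587= 0.83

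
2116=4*529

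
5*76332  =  381660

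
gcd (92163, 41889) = 3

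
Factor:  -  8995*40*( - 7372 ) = 2652445600 = 2^5*5^2*7^1*19^1*97^1*257^1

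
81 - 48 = 33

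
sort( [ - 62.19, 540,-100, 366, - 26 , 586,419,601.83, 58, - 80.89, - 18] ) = [ - 100, - 80.89 , - 62.19,-26,  -  18 , 58 , 366,419,540,586,601.83 ]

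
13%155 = 13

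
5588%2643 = 302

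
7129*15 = 106935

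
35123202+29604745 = 64727947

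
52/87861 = 52/87861 = 0.00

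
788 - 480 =308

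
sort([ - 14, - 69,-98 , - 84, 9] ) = [-98, - 84, -69,  -  14 , 9]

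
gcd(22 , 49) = 1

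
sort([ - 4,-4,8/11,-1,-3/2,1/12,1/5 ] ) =[ - 4,-4 , - 3/2, - 1,1/12,1/5, 8/11] 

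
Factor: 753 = 3^1*251^1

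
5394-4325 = 1069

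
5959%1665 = 964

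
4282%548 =446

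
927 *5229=4847283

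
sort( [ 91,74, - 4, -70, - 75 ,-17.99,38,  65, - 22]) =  [-75, - 70, - 22, - 17.99, - 4,  38, 65,74,91 ] 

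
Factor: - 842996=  - 2^2*7^2*11^1*17^1*23^1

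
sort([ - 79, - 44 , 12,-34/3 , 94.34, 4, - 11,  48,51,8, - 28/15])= [ - 79,-44, - 34/3, - 11, - 28/15,4, 8, 12, 48,51, 94.34]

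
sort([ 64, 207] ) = [ 64,  207]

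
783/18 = 87/2=43.50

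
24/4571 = 24/4571 = 0.01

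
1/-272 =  - 1/272= - 0.00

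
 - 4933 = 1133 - 6066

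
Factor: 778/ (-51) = - 2^1 * 3^(-1)*17^( - 1)*389^1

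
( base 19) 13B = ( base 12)2B9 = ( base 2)110101101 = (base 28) f9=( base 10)429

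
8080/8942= 4040/4471  =  0.90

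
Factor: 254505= 3^1*5^1*19^2 * 47^1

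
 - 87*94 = -8178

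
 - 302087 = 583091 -885178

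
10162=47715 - 37553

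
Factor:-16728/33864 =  - 41/83 = - 41^1 * 83^(-1)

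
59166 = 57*1038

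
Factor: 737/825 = 67/75 = 3^( - 1 )*5^( - 2) * 67^1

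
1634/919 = 1634/919 = 1.78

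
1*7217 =7217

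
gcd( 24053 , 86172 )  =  1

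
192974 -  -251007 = 443981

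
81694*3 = 245082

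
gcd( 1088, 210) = 2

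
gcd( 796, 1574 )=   2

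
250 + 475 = 725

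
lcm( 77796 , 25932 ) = 77796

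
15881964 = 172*92337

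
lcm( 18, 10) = 90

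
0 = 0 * 1211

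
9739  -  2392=7347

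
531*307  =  163017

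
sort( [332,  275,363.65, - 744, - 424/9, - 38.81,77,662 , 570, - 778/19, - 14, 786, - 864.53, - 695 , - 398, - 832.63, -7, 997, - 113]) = [ - 864.53 , - 832.63, - 744, - 695 , - 398,-113 , - 424/9, - 778/19, - 38.81, - 14, - 7, 77,275, 332,363.65,570,662, 786,997] 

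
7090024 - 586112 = 6503912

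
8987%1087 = 291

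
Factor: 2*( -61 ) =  - 2^1*61^1 = -122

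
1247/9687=1247/9687= 0.13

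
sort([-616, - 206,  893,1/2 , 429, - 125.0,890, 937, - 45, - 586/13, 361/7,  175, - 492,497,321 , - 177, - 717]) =[ - 717, - 616, - 492, - 206,-177, - 125.0,- 586/13, - 45, 1/2 , 361/7,175, 321, 429, 497, 890,893, 937 ] 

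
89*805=71645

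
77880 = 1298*60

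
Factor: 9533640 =2^3 *3^1*5^1 * 53^1 * 1499^1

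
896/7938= 64/567= 0.11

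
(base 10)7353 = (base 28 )9ah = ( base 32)75p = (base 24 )CI9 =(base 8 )16271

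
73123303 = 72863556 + 259747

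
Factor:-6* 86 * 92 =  - 47472 = -2^4*3^1 * 23^1*43^1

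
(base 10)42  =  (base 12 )36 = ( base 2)101010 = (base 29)1d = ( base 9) 46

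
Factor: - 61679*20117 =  - 1240796443=- 37^1*1667^1 * 20117^1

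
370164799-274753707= 95411092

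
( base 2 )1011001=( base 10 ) 89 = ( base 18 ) 4h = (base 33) 2N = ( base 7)155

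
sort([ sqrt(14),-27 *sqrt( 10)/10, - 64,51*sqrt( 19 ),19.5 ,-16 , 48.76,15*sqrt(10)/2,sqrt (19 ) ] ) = [-64, - 16, - 27*sqrt(10)/10, sqrt ( 14 ),  sqrt ( 19),  19.5,15*sqrt( 10)/2, 48.76,51*sqrt(19)]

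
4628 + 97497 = 102125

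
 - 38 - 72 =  - 110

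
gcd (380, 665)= 95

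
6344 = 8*793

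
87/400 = 87/400 = 0.22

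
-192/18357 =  - 1 + 6055/6119=- 0.01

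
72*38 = 2736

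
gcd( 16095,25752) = 3219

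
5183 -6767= - 1584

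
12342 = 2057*6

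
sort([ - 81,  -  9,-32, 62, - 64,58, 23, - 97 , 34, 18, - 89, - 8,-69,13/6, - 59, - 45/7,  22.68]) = [ - 97,-89, - 81, - 69, - 64 ,  -  59,-32  , -9 , - 8,-45/7,13/6,18,22.68, 23,34, 58, 62]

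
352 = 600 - 248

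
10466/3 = 10466/3 = 3488.67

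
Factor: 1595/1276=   5/4 = 2^(-2)*5^1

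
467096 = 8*58387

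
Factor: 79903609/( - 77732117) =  - 37^1*61^( - 1)*1274297^( - 1) * 2159557^1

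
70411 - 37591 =32820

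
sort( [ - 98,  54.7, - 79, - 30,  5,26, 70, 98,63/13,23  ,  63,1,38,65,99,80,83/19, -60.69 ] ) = [ - 98,-79,  -  60.69,- 30,1,  83/19,63/13, 5,23,26,38,54.7, 63 , 65,70,80, 98,99 ] 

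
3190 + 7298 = 10488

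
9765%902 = 745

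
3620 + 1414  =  5034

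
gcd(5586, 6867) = 21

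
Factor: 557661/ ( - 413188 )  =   - 2^ (-2)*3^1 *13^1 * 53^( - 1 ) * 79^1*181^1*1949^( - 1 )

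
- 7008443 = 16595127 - 23603570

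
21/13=21/13  =  1.62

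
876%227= 195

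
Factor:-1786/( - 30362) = 17^(- 1) = 1/17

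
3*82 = 246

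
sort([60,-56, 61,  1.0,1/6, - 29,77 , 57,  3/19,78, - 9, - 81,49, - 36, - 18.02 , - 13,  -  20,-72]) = [ - 81, - 72, - 56, - 36, - 29,  -  20,  -  18.02, - 13, - 9,3/19,1/6,1.0,  49,57,60,61 , 77,78]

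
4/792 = 1/198 = 0.01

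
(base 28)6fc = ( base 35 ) 46q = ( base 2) 1010000010000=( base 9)7036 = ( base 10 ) 5136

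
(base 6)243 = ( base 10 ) 99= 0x63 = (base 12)83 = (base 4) 1203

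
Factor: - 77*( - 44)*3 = 2^2*3^1 * 7^1*11^2 = 10164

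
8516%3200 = 2116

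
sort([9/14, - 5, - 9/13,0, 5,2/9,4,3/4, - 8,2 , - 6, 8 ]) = [-8, -6,  -  5, - 9/13,0, 2/9, 9/14, 3/4,2, 4,5,8]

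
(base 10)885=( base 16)375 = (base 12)619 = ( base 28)13h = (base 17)311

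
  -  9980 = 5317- 15297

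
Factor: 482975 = 5^2*19319^1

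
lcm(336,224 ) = 672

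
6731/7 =961 + 4/7 = 961.57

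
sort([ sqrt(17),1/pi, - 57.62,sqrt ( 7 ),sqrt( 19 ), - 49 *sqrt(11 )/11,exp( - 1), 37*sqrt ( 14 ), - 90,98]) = [ - 90,- 57.62, - 49 *sqrt(11 )/11,  1/pi,exp(- 1), sqrt(7 ),sqrt(17), sqrt(19), 98,37 * sqrt( 14)] 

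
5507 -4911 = 596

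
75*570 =42750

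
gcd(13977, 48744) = 9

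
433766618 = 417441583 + 16325035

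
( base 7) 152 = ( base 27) 35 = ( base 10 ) 86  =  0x56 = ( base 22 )3K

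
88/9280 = 11/1160=   0.01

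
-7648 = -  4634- 3014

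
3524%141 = 140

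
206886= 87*2378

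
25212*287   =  7235844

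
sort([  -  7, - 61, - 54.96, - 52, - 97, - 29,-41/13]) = [ - 97, - 61, - 54.96,-52, - 29, - 7,  -  41/13 ] 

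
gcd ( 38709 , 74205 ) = 153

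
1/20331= 1/20331 = 0.00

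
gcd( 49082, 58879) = 97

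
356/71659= 356/71659  =  0.00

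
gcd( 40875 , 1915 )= 5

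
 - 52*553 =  - 28756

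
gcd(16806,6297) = 3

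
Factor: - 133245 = -3^4 * 5^1*7^1 * 47^1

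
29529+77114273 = 77143802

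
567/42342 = 189/14114 = 0.01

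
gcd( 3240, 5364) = 36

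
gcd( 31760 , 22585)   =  5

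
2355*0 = 0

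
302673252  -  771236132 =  - 468562880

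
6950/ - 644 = -3475/322 = -10.79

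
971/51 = 19 + 2/51 = 19.04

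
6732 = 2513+4219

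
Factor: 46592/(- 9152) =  - 2^3*  7^1*11^( - 1 ) =- 56/11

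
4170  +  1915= 6085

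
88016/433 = 88016/433 = 203.27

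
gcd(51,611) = 1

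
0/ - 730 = 0/1 = -0.00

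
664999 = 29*22931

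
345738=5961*58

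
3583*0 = 0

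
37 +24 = 61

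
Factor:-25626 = -2^1*3^1*4271^1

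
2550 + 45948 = 48498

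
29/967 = 29/967 = 0.03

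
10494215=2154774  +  8339441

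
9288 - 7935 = 1353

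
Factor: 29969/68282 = 2^( -1)*23^1* 1303^1*34141^(-1) 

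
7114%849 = 322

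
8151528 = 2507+8149021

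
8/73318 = 4/36659 = 0.00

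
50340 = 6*8390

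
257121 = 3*85707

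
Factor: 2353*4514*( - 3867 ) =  -41073116214=-2^1*3^1*13^1*37^1*61^1* 181^1*1289^1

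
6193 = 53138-46945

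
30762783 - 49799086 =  - 19036303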